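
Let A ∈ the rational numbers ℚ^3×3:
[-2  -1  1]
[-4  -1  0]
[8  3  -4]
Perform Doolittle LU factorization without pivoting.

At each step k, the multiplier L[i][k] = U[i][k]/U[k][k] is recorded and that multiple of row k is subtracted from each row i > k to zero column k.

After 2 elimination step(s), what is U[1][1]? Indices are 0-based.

k=0: U[0][0]=-2
  eliminate (1,0): mult=2, new row 1: (0, 1, -2); set L[1][0]=2
  eliminate (2,0): mult=-4, new row 2: (0, -1, 0); set L[2][0]=-4
k=1: U[1][1]=1
  eliminate (2,1): mult=-1, new row 2: (0, 0, -2); set L[2][1]=-1

U[1][1] = 1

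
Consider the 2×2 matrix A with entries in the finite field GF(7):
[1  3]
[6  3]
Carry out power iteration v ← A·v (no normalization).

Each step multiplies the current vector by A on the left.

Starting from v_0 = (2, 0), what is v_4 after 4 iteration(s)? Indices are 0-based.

v_0 = (2, 0).
v_1 = A·v_0 = (2, 5).
v_2 = A·v_1 = (3, 6).
v_3 = A·v_2 = (0, 1).
v_4 = A·v_3 = (3, 3).

v_4 = (3, 3)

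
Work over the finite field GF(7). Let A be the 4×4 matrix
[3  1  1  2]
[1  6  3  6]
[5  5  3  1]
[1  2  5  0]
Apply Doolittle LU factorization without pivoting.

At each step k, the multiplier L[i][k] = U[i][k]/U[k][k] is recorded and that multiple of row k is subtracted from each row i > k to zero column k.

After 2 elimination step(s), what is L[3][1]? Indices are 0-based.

L[3][1] = 4

[col 0] pivot 3
  R1 -= 5*R0 → (0, 1, 5, 3)  (L[1][0] := 5)
  R2 -= 4*R0 → (0, 1, 6, 0)  (L[2][0] := 4)
  R3 -= 5*R0 → (0, 4, 0, 4)  (L[3][0] := 5)
[col 1] pivot 1
  R2 -= 1*R1 → (0, 0, 1, 4)  (L[2][1] := 1)
  R3 -= 4*R1 → (0, 0, 1, 6)  (L[3][1] := 4)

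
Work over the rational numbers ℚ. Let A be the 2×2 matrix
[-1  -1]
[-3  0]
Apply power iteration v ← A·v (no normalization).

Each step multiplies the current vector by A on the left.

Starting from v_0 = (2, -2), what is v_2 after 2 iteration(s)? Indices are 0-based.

v_2 = (6, 0)

v_0 = (2, -2).
v_1 = A·v_0 = (0, -6).
v_2 = A·v_1 = (6, 0).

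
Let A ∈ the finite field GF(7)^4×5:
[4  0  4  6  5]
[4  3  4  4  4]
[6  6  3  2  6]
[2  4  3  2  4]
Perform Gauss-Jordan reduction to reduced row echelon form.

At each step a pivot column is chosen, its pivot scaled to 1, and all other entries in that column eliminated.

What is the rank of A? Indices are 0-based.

[1] R0 /= 4  ⇒  (1, 0, 1, 5, 3)
     R1 -= 4·R0  ⇒  (0, 3, 0, 5, 6)
     R2 -= 6·R0  ⇒  (0, 6, 4, 0, 2)
     R3 -= 2·R0  ⇒  (0, 4, 1, 6, 5)
[2] R1 /= 3  ⇒  (0, 1, 0, 4, 2)
     R2 -= 6·R1  ⇒  (0, 0, 4, 4, 4)
     R3 -= 4·R1  ⇒  (0, 0, 1, 4, 4)
[3] R2 /= 4  ⇒  (0, 0, 1, 1, 1)
     R0 -= 1·R2  ⇒  (1, 0, 0, 4, 2)
     R3 -= 1·R2  ⇒  (0, 0, 0, 3, 3)
[4] R3 /= 3  ⇒  (0, 0, 0, 1, 1)
     R0 -= 4·R3  ⇒  (1, 0, 0, 0, 5)
     R1 -= 4·R3  ⇒  (0, 1, 0, 0, 5)
     R2 -= 1·R3  ⇒  (0, 0, 1, 0, 0)

rank = 4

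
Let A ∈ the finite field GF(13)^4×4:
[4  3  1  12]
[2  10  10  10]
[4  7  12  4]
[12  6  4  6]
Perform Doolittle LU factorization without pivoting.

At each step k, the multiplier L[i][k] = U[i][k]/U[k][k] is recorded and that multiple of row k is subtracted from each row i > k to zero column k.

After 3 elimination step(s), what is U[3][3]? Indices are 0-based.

U[3][3] = 4

k=0: U[0][0]=4
  eliminate (1,0): mult=7, new row 1: (0, 2, 3, 4); set L[1][0]=7
  eliminate (2,0): mult=1, new row 2: (0, 4, 11, 5); set L[2][0]=1
  eliminate (3,0): mult=3, new row 3: (0, 10, 1, 9); set L[3][0]=3
k=1: U[1][1]=2
  eliminate (2,1): mult=2, new row 2: (0, 0, 5, 10); set L[2][1]=2
  eliminate (3,1): mult=5, new row 3: (0, 0, 12, 2); set L[3][1]=5
k=2: U[2][2]=5
  eliminate (3,2): mult=5, new row 3: (0, 0, 0, 4); set L[3][2]=5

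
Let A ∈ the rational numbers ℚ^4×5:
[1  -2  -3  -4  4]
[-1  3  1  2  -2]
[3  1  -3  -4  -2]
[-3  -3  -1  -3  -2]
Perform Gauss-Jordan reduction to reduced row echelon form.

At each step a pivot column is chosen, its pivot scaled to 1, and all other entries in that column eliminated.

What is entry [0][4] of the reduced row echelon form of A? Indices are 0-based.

M[0][4] = -3/11

step 1: normalize row 0 (÷1) = (1, -2, -3, -4, 4)
  row 1: subtract -1×row0 = (0, 1, -2, -2, 2)
  row 2: subtract 3×row0 = (0, 7, 6, 8, -14)
  row 3: subtract -3×row0 = (0, -9, -10, -15, 10)
step 2: normalize row 1 (÷1) = (0, 1, -2, -2, 2)
  row 0: subtract -2×row1 = (1, 0, -7, -8, 8)
  row 2: subtract 7×row1 = (0, 0, 20, 22, -28)
  row 3: subtract -9×row1 = (0, 0, -28, -33, 28)
step 3: normalize row 2 (÷20) = (0, 0, 1, 11/10, -7/5)
  row 0: subtract -7×row2 = (1, 0, 0, -3/10, -9/5)
  row 1: subtract -2×row2 = (0, 1, 0, 1/5, -4/5)
  row 3: subtract -28×row2 = (0, 0, 0, -11/5, -56/5)
step 4: normalize row 3 (÷-11/5) = (0, 0, 0, 1, 56/11)
  row 0: subtract -3/10×row3 = (1, 0, 0, 0, -3/11)
  row 1: subtract 1/5×row3 = (0, 1, 0, 0, -20/11)
  row 2: subtract 11/10×row3 = (0, 0, 1, 0, -7)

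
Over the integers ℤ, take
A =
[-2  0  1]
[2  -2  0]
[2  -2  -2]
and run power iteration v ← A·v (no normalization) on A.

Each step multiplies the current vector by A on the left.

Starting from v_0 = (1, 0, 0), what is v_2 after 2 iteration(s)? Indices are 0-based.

v_2 = (6, -8, -12)

v_0 = (1, 0, 0).
v_1 = A·v_0 = (-2, 2, 2).
v_2 = A·v_1 = (6, -8, -12).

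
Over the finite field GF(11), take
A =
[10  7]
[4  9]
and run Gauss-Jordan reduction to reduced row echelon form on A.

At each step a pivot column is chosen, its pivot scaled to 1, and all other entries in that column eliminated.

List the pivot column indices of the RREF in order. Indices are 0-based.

pivot columns: 0, 1

[1] R0 /= 10  ⇒  (1, 4)
     R1 -= 4·R0  ⇒  (0, 4)
[2] R1 /= 4  ⇒  (0, 1)
     R0 -= 4·R1  ⇒  (1, 0)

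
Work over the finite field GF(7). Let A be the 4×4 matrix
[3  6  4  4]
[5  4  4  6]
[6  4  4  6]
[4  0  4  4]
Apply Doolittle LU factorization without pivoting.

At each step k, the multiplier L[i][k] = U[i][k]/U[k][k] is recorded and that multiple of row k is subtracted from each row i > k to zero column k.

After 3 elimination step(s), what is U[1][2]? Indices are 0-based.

U[1][2] = 2

[col 0] pivot 3
  R1 -= 4*R0 → (0, 1, 2, 4)  (L[1][0] := 4)
  R2 -= 2*R0 → (0, 6, 3, 5)  (L[2][0] := 2)
  R3 -= 6*R0 → (0, 6, 1, 1)  (L[3][0] := 6)
[col 1] pivot 1
  R2 -= 6*R1 → (0, 0, 5, 2)  (L[2][1] := 6)
  R3 -= 6*R1 → (0, 0, 3, 5)  (L[3][1] := 6)
[col 2] pivot 5
  R3 -= 2*R2 → (0, 0, 0, 1)  (L[3][2] := 2)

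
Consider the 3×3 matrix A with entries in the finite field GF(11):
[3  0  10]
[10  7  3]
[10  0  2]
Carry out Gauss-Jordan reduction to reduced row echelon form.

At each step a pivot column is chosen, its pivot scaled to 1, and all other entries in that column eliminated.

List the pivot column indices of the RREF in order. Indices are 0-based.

pivot columns: 0, 1, 2

[1] R0 /= 3  ⇒  (1, 0, 7)
     R1 -= 10·R0  ⇒  (0, 7, 10)
     R2 -= 10·R0  ⇒  (0, 0, 9)
[2] R1 /= 7  ⇒  (0, 1, 3)
[3] R2 /= 9  ⇒  (0, 0, 1)
     R0 -= 7·R2  ⇒  (1, 0, 0)
     R1 -= 3·R2  ⇒  (0, 1, 0)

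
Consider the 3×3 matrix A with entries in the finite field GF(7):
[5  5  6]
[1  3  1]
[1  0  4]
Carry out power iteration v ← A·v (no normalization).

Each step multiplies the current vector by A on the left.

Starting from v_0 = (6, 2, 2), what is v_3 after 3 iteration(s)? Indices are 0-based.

v_0 = (6, 2, 2).
v_1 = A·v_0 = (3, 0, 0).
v_2 = A·v_1 = (1, 3, 3).
v_3 = A·v_2 = (3, 6, 6).

v_3 = (3, 6, 6)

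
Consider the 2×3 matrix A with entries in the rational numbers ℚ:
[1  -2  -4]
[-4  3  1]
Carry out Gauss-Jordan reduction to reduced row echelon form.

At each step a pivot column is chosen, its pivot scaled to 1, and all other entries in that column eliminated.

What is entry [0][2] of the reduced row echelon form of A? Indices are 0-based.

M[0][2] = 2

pivot(0,0)=1: scale R0 → (1, -2, -4)
  clear (1,0): R1 −= (-4)R0 → (0, -5, -15)
pivot(1,1)=-5: scale R1 → (0, 1, 3)
  clear (0,1): R0 −= (-2)R1 → (1, 0, 2)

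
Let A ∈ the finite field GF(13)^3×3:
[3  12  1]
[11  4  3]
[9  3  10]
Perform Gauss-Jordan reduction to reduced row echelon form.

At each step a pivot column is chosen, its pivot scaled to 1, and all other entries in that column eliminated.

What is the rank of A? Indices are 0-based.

step 1: normalize row 0 (÷3) = (1, 4, 9)
  row 1: subtract 11×row0 = (0, 12, 8)
  row 2: subtract 9×row0 = (0, 6, 7)
step 2: normalize row 1 (÷12) = (0, 1, 5)
  row 0: subtract 4×row1 = (1, 0, 2)
  row 2: subtract 6×row1 = (0, 0, 3)
step 3: normalize row 2 (÷3) = (0, 0, 1)
  row 0: subtract 2×row2 = (1, 0, 0)
  row 1: subtract 5×row2 = (0, 1, 0)

rank = 3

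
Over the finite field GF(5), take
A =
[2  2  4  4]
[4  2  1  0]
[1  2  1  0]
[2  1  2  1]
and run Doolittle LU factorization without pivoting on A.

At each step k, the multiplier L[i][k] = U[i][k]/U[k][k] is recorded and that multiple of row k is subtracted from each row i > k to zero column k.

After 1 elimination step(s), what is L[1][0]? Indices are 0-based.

[col 0] pivot 2
  R1 -= 2*R0 → (0, 3, 3, 2)  (L[1][0] := 2)
  R2 -= 3*R0 → (0, 1, 4, 3)  (L[2][0] := 3)
  R3 -= 1*R0 → (0, 4, 3, 2)  (L[3][0] := 1)

L[1][0] = 2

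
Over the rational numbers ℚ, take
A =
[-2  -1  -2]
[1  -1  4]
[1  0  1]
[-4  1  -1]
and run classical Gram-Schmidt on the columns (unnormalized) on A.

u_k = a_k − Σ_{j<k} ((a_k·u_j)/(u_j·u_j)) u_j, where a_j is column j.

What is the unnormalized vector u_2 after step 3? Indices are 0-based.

u_2 = (-27/19, 3, 9/19, 30/19)

Step 1: u_0 = a_0 = (-2, 1, 1, -4).
Step 2: u_1 = a_1 − (-3/22)·u_0 = (-14/11, -19/22, 3/22, 5/11).
Step 3: u_2 = a_2 − (13/22)·u_0 − (-9/19)·u_1 = (-27/19, 3, 9/19, 30/19).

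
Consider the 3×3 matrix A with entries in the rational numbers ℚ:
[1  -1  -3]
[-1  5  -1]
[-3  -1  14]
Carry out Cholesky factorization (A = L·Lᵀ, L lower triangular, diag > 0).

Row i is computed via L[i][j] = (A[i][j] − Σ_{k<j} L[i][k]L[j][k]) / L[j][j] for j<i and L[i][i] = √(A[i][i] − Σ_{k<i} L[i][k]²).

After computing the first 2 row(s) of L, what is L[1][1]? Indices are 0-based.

L[1][1] = 2

Step 1: L[0][0] = √(1) = 1.
  L[1][0] = (-1) / L[0][0] = -1.
Step 2: L[1][1] = √(4) = 2.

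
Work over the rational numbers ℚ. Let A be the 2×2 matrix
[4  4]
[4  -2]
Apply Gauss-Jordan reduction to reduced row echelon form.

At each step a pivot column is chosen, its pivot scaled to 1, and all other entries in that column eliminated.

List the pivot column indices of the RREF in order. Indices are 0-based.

pivot columns: 0, 1

[1] R0 /= 4  ⇒  (1, 1)
     R1 -= 4·R0  ⇒  (0, -6)
[2] R1 /= -6  ⇒  (0, 1)
     R0 -= 1·R1  ⇒  (1, 0)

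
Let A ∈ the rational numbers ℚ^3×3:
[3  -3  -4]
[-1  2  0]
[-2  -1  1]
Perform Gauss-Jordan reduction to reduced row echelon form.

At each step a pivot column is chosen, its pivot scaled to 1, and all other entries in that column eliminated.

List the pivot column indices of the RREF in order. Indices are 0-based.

[1] R0 /= 3  ⇒  (1, -1, -4/3)
     R1 -= -1·R0  ⇒  (0, 1, -4/3)
     R2 -= -2·R0  ⇒  (0, -3, -5/3)
[2] R1 /= 1  ⇒  (0, 1, -4/3)
     R0 -= -1·R1  ⇒  (1, 0, -8/3)
     R2 -= -3·R1  ⇒  (0, 0, -17/3)
[3] R2 /= -17/3  ⇒  (0, 0, 1)
     R0 -= -8/3·R2  ⇒  (1, 0, 0)
     R1 -= -4/3·R2  ⇒  (0, 1, 0)

pivot columns: 0, 1, 2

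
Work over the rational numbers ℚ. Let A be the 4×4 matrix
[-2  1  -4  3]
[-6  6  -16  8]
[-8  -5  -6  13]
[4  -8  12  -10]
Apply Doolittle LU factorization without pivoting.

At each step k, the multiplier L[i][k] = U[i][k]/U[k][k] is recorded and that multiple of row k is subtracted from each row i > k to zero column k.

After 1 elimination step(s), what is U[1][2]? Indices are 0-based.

U[1][2] = -4

Step 1: pivot at (0,0) is -2.
  row1 ← row1 − (3)·row0  ⇒  L[1][0]=3, U row1=(0, 3, -4, -1)
  row2 ← row2 − (4)·row0  ⇒  L[2][0]=4, U row2=(0, -9, 10, 1)
  row3 ← row3 − (-2)·row0  ⇒  L[3][0]=-2, U row3=(0, -6, 4, -4)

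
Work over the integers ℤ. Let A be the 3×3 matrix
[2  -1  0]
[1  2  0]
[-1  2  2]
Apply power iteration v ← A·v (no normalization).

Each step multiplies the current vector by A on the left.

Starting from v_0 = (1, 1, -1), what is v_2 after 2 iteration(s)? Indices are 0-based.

v_2 = (-1, 7, 3)

v_0 = (1, 1, -1).
v_1 = A·v_0 = (1, 3, -1).
v_2 = A·v_1 = (-1, 7, 3).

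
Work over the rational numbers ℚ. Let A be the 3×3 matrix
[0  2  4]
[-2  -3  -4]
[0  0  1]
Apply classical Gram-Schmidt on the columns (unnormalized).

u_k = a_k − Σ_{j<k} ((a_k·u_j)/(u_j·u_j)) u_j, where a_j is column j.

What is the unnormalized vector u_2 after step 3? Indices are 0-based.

Step 1: u_0 = a_0 = (0, -2, 0).
Step 2: u_1 = a_1 − (3/2)·u_0 = (2, 0, 0).
Step 3: u_2 = a_2 − (2)·u_0 − (2)·u_1 = (0, 0, 1).

u_2 = (0, 0, 1)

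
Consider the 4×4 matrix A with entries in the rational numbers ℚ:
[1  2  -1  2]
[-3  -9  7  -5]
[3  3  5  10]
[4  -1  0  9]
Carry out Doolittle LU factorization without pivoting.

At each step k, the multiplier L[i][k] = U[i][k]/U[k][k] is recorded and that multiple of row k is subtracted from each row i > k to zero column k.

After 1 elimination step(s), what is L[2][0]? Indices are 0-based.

[col 0] pivot 1
  R1 -= -3*R0 → (0, -3, 4, 1)  (L[1][0] := -3)
  R2 -= 3*R0 → (0, -3, 8, 4)  (L[2][0] := 3)
  R3 -= 4*R0 → (0, -9, 4, 1)  (L[3][0] := 4)

L[2][0] = 3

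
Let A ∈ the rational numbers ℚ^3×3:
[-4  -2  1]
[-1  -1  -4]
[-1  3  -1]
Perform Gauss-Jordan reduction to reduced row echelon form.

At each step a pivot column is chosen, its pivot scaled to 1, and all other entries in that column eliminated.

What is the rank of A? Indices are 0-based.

rank = 3

pivot(0,0)=-4: scale R0 → (1, 1/2, -1/4)
  clear (1,0): R1 −= (-1)R0 → (0, -1/2, -17/4)
  clear (2,0): R2 −= (-1)R0 → (0, 7/2, -5/4)
pivot(1,1)=-1/2: scale R1 → (0, 1, 17/2)
  clear (0,1): R0 −= (1/2)R1 → (1, 0, -9/2)
  clear (2,1): R2 −= (7/2)R1 → (0, 0, -31)
pivot(2,2)=-31: scale R2 → (0, 0, 1)
  clear (0,2): R0 −= (-9/2)R2 → (1, 0, 0)
  clear (1,2): R1 −= (17/2)R2 → (0, 1, 0)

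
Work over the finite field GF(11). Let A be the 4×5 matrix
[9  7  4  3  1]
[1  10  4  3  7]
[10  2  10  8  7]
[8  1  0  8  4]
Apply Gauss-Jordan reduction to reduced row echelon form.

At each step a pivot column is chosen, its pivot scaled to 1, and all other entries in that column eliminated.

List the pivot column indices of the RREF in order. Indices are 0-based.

step 1: normalize row 0 (÷9) = (1, 2, 9, 4, 5)
  row 1: subtract 1×row0 = (0, 8, 6, 10, 2)
  row 2: subtract 10×row0 = (0, 4, 8, 1, 1)
  row 3: subtract 8×row0 = (0, 7, 5, 9, 8)
step 2: normalize row 1 (÷8) = (0, 1, 9, 4, 3)
  row 0: subtract 2×row1 = (1, 0, 2, 7, 10)
  row 2: subtract 4×row1 = (0, 0, 5, 7, 0)
  row 3: subtract 7×row1 = (0, 0, 8, 3, 9)
step 3: normalize row 2 (÷5) = (0, 0, 1, 8, 0)
  row 0: subtract 2×row2 = (1, 0, 0, 2, 10)
  row 1: subtract 9×row2 = (0, 1, 0, 9, 3)
  row 3: subtract 8×row2 = (0, 0, 0, 5, 9)
step 4: normalize row 3 (÷5) = (0, 0, 0, 1, 4)
  row 0: subtract 2×row3 = (1, 0, 0, 0, 2)
  row 1: subtract 9×row3 = (0, 1, 0, 0, 0)
  row 2: subtract 8×row3 = (0, 0, 1, 0, 1)

pivot columns: 0, 1, 2, 3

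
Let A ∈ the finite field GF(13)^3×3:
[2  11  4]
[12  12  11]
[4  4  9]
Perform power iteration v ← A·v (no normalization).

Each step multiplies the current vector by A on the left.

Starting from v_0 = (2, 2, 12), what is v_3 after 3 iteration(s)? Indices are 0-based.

v_0 = (2, 2, 12).
v_1 = A·v_0 = (9, 11, 7).
v_2 = A·v_1 = (11, 5, 0).
v_3 = A·v_2 = (12, 10, 12).

v_3 = (12, 10, 12)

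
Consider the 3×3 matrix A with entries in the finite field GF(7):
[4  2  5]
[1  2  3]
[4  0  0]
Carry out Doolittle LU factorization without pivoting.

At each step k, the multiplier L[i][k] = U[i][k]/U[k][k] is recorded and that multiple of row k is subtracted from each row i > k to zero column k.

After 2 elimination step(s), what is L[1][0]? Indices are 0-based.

L[1][0] = 2

[col 0] pivot 4
  R1 -= 2*R0 → (0, 5, 0)  (L[1][0] := 2)
  R2 -= 1*R0 → (0, 5, 2)  (L[2][0] := 1)
[col 1] pivot 5
  R2 -= 1*R1 → (0, 0, 2)  (L[2][1] := 1)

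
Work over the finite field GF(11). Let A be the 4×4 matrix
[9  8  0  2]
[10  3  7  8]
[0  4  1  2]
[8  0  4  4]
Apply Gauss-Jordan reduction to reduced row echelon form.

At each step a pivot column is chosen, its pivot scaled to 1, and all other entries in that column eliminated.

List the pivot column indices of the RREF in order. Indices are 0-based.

pivot columns: 0, 1, 2, 3

step 1: normalize row 0 (÷9) = (1, 7, 0, 10)
  row 1: subtract 10×row0 = (0, 10, 7, 7)
  row 3: subtract 8×row0 = (0, 10, 4, 1)
step 2: normalize row 1 (÷10) = (0, 1, 4, 4)
  row 0: subtract 7×row1 = (1, 0, 5, 4)
  row 2: subtract 4×row1 = (0, 0, 7, 8)
  row 3: subtract 10×row1 = (0, 0, 8, 5)
step 3: normalize row 2 (÷7) = (0, 0, 1, 9)
  row 0: subtract 5×row2 = (1, 0, 0, 3)
  row 1: subtract 4×row2 = (0, 1, 0, 1)
  row 3: subtract 8×row2 = (0, 0, 0, 10)
step 4: normalize row 3 (÷10) = (0, 0, 0, 1)
  row 0: subtract 3×row3 = (1, 0, 0, 0)
  row 1: subtract 1×row3 = (0, 1, 0, 0)
  row 2: subtract 9×row3 = (0, 0, 1, 0)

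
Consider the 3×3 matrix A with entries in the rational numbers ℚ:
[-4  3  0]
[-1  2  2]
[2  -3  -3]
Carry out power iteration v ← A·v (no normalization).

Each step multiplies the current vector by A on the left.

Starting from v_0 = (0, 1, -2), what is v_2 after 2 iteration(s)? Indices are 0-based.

v_2 = (-18, -1, 3)

v_0 = (0, 1, -2).
v_1 = A·v_0 = (3, -2, 3).
v_2 = A·v_1 = (-18, -1, 3).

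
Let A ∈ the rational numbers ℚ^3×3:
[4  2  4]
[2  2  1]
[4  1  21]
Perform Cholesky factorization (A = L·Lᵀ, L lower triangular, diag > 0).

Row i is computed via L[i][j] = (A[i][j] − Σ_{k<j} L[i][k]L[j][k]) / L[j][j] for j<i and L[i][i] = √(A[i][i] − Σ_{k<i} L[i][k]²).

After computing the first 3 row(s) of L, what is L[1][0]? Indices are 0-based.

Step 1: L[0][0] = √(4) = 2.
  L[1][0] = (2) / L[0][0] = 1.
Step 2: L[1][1] = √(1) = 1.
  L[2][0] = (4) / L[0][0] = 2.
  L[2][1] = (-1) / L[1][1] = -1.
Step 3: L[2][2] = √(16) = 4.

L[1][0] = 1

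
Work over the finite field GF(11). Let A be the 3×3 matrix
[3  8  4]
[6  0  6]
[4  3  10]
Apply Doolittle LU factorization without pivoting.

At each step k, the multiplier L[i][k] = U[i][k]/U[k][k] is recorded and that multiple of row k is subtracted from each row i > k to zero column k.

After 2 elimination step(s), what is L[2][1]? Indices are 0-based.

Step 1: pivot at (0,0) is 3.
  row1 ← row1 − (2)·row0  ⇒  L[1][0]=2, U row1=(0, 6, 9)
  row2 ← row2 − (5)·row0  ⇒  L[2][0]=5, U row2=(0, 7, 1)
Step 2: pivot at (1,1) is 6.
  row2 ← row2 − (3)·row1  ⇒  L[2][1]=3, U row2=(0, 0, 7)

L[2][1] = 3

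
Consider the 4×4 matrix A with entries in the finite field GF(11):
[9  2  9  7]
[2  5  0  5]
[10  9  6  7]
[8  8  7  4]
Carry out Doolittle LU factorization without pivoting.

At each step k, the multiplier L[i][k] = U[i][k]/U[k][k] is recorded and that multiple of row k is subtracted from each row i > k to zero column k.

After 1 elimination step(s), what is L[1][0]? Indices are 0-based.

k=0: U[0][0]=9
  eliminate (1,0): mult=10, new row 1: (0, 7, 9, 1); set L[1][0]=10
  eliminate (2,0): mult=6, new row 2: (0, 8, 7, 9); set L[2][0]=6
  eliminate (3,0): mult=7, new row 3: (0, 5, 10, 10); set L[3][0]=7

L[1][0] = 10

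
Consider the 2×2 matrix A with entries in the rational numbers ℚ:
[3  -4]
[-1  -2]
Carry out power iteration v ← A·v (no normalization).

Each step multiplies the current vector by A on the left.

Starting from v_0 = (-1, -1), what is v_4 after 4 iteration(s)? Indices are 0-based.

v_4 = (-89, -47)

v_0 = (-1, -1).
v_1 = A·v_0 = (1, 3).
v_2 = A·v_1 = (-9, -7).
v_3 = A·v_2 = (1, 23).
v_4 = A·v_3 = (-89, -47).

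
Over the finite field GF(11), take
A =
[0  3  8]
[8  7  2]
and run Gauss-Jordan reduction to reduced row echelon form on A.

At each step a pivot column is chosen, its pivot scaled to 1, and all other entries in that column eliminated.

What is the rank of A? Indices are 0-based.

rank = 2

pivot(0,0): swap R0↔R1
pivot(0,0)=8: scale R0 → (1, 5, 3)
pivot(1,1)=3: scale R1 → (0, 1, 10)
  clear (0,1): R0 −= (5)R1 → (1, 0, 8)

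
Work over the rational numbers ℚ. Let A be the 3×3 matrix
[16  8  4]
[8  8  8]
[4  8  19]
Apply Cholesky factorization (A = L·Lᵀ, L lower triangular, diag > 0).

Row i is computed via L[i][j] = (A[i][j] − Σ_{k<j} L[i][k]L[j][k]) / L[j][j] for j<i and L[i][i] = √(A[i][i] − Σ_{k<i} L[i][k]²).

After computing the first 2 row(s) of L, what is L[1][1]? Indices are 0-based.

Step 1: L[0][0] = √(16) = 4.
  L[1][0] = (8) / L[0][0] = 2.
Step 2: L[1][1] = √(4) = 2.

L[1][1] = 2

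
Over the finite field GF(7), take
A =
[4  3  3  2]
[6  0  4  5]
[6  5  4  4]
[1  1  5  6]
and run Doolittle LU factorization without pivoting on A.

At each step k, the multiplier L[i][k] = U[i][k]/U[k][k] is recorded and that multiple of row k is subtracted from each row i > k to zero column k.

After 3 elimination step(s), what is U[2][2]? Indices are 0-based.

[col 0] pivot 4
  R1 -= 5*R0 → (0, 6, 3, 2)  (L[1][0] := 5)
  R2 -= 5*R0 → (0, 4, 3, 1)  (L[2][0] := 5)
  R3 -= 2*R0 → (0, 2, 6, 2)  (L[3][0] := 2)
[col 1] pivot 6
  R2 -= 3*R1 → (0, 0, 1, 2)  (L[2][1] := 3)
  R3 -= 5*R1 → (0, 0, 5, 6)  (L[3][1] := 5)
[col 2] pivot 1
  R3 -= 5*R2 → (0, 0, 0, 3)  (L[3][2] := 5)

U[2][2] = 1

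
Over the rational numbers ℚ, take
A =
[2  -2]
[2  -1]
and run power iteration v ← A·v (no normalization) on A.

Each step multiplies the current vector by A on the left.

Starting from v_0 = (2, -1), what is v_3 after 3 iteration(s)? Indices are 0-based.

v_0 = (2, -1).
v_1 = A·v_0 = (6, 5).
v_2 = A·v_1 = (2, 7).
v_3 = A·v_2 = (-10, -3).

v_3 = (-10, -3)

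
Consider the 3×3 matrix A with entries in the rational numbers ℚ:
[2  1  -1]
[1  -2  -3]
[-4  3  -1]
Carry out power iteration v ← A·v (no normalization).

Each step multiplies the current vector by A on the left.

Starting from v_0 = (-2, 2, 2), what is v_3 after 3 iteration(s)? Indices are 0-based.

v_0 = (-2, 2, 2).
v_1 = A·v_0 = (-4, -12, 12).
v_2 = A·v_1 = (-32, -16, -32).
v_3 = A·v_2 = (-48, 96, 112).

v_3 = (-48, 96, 112)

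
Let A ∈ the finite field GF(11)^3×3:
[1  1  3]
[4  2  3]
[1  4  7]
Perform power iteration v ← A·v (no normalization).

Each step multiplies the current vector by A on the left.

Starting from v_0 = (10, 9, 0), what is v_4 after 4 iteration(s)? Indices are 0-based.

v_0 = (10, 9, 0).
v_1 = A·v_0 = (8, 3, 2).
v_2 = A·v_1 = (6, 0, 1).
v_3 = A·v_2 = (9, 5, 2).
v_4 = A·v_3 = (9, 8, 10).

v_4 = (9, 8, 10)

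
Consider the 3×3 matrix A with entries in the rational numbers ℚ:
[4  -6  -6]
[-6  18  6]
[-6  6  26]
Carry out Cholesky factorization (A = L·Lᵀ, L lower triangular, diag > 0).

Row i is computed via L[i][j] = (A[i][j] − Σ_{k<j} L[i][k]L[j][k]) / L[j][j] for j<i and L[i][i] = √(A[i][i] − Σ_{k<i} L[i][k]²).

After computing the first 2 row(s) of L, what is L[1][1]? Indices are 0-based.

Step 1: L[0][0] = √(4) = 2.
  L[1][0] = (-6) / L[0][0] = -3.
Step 2: L[1][1] = √(9) = 3.

L[1][1] = 3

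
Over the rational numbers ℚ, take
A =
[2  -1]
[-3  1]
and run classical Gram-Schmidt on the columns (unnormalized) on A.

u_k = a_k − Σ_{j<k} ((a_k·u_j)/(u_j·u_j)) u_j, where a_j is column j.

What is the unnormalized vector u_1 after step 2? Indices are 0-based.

u_1 = (-3/13, -2/13)

Step 1: u_0 = a_0 = (2, -3).
Step 2: u_1 = a_1 − (-5/13)·u_0 = (-3/13, -2/13).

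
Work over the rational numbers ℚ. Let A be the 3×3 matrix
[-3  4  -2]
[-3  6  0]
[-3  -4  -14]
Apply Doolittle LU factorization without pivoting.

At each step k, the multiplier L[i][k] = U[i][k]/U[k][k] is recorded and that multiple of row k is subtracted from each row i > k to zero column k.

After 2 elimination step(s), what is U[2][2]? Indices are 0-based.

U[2][2] = -4

[col 0] pivot -3
  R1 -= 1*R0 → (0, 2, 2)  (L[1][0] := 1)
  R2 -= 1*R0 → (0, -8, -12)  (L[2][0] := 1)
[col 1] pivot 2
  R2 -= -4*R1 → (0, 0, -4)  (L[2][1] := -4)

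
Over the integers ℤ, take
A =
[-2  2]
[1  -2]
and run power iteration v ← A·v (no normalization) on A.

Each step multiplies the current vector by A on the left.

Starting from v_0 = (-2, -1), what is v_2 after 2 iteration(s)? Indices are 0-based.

v_2 = (-4, 2)

v_0 = (-2, -1).
v_1 = A·v_0 = (2, 0).
v_2 = A·v_1 = (-4, 2).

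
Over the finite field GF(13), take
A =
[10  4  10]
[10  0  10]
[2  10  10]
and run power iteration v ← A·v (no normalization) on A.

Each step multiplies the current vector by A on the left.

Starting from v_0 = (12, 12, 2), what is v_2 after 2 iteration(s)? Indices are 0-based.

v_2 = (11, 10, 10)

v_0 = (12, 12, 2).
v_1 = A·v_0 = (6, 10, 8).
v_2 = A·v_1 = (11, 10, 10).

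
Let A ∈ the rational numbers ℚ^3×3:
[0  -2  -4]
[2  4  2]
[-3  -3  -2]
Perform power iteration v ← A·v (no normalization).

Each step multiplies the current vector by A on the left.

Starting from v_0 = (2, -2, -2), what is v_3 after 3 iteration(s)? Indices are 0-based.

v_0 = (2, -2, -2).
v_1 = A·v_0 = (12, -8, 4).
v_2 = A·v_1 = (0, 0, -20).
v_3 = A·v_2 = (80, -40, 40).

v_3 = (80, -40, 40)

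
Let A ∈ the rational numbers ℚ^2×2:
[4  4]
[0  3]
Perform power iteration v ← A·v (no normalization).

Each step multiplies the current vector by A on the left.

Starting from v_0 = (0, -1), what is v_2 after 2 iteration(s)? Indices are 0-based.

v_0 = (0, -1).
v_1 = A·v_0 = (-4, -3).
v_2 = A·v_1 = (-28, -9).

v_2 = (-28, -9)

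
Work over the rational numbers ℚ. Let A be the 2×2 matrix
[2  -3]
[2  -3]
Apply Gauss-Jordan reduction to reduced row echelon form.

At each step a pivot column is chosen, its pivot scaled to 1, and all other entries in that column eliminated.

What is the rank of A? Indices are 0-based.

rank = 1

[1] R0 /= 2  ⇒  (1, -3/2)
     R1 -= 2·R0  ⇒  (0, 0)
column 1 empty below row 1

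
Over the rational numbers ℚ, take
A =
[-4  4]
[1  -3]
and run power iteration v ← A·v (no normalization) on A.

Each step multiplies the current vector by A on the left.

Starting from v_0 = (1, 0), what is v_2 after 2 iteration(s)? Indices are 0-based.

v_2 = (20, -7)

v_0 = (1, 0).
v_1 = A·v_0 = (-4, 1).
v_2 = A·v_1 = (20, -7).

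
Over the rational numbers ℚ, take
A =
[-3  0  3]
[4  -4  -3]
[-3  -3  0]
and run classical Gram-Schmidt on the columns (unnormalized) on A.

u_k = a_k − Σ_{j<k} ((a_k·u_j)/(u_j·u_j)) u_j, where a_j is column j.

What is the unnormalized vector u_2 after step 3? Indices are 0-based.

Step 1: u_0 = a_0 = (-3, 4, -3).
Step 2: u_1 = a_1 − (-7/34)·u_0 = (-21/34, -54/17, -123/34).
Step 3: u_2 = a_2 − (-21/34)·u_0 − (29/89)·u_1 = (120/89, 45/89, -60/89).

u_2 = (120/89, 45/89, -60/89)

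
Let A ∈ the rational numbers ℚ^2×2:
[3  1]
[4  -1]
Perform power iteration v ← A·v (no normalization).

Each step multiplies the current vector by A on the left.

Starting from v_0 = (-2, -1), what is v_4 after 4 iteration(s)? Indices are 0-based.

v_4 = (-406, -329)

v_0 = (-2, -1).
v_1 = A·v_0 = (-7, -7).
v_2 = A·v_1 = (-28, -21).
v_3 = A·v_2 = (-105, -91).
v_4 = A·v_3 = (-406, -329).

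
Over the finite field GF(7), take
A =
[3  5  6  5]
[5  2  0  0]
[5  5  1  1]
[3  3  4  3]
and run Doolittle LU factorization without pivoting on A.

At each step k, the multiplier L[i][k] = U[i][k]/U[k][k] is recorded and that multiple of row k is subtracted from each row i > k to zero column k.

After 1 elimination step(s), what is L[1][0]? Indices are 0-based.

L[1][0] = 4

k=0: U[0][0]=3
  eliminate (1,0): mult=4, new row 1: (0, 3, 4, 1); set L[1][0]=4
  eliminate (2,0): mult=4, new row 2: (0, 6, 5, 2); set L[2][0]=4
  eliminate (3,0): mult=1, new row 3: (0, 5, 5, 5); set L[3][0]=1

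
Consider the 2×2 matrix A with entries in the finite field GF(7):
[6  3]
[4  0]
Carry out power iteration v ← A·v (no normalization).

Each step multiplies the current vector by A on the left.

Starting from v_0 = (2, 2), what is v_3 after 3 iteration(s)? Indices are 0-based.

v_3 = (0, 3)

v_0 = (2, 2).
v_1 = A·v_0 = (4, 1).
v_2 = A·v_1 = (6, 2).
v_3 = A·v_2 = (0, 3).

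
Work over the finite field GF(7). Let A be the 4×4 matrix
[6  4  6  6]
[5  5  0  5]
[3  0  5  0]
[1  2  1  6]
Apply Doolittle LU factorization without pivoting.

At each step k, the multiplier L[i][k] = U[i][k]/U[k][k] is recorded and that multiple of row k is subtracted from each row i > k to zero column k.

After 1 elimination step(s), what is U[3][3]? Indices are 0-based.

Step 1: pivot at (0,0) is 6.
  row1 ← row1 − (2)·row0  ⇒  L[1][0]=2, U row1=(0, 4, 2, 0)
  row2 ← row2 − (4)·row0  ⇒  L[2][0]=4, U row2=(0, 5, 2, 4)
  row3 ← row3 − (6)·row0  ⇒  L[3][0]=6, U row3=(0, 6, 0, 5)

U[3][3] = 5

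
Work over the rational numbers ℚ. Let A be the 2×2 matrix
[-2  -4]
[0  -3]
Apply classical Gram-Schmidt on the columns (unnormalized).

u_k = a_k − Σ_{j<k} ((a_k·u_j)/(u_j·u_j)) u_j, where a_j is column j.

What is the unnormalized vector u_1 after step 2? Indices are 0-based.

u_1 = (0, -3)

Step 1: u_0 = a_0 = (-2, 0).
Step 2: u_1 = a_1 − (2)·u_0 = (0, -3).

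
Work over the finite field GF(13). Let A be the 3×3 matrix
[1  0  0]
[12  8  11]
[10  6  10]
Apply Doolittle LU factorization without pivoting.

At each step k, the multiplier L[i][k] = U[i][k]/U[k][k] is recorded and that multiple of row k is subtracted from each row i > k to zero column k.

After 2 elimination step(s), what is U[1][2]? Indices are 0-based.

[col 0] pivot 1
  R1 -= 12*R0 → (0, 8, 11)  (L[1][0] := 12)
  R2 -= 10*R0 → (0, 6, 10)  (L[2][0] := 10)
[col 1] pivot 8
  R2 -= 4*R1 → (0, 0, 5)  (L[2][1] := 4)

U[1][2] = 11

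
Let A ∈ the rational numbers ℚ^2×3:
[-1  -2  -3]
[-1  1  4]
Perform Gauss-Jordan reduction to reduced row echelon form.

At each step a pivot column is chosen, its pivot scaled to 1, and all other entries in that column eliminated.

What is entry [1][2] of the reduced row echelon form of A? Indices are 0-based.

M[1][2] = 7/3

pivot(0,0)=-1: scale R0 → (1, 2, 3)
  clear (1,0): R1 −= (-1)R0 → (0, 3, 7)
pivot(1,1)=3: scale R1 → (0, 1, 7/3)
  clear (0,1): R0 −= (2)R1 → (1, 0, -5/3)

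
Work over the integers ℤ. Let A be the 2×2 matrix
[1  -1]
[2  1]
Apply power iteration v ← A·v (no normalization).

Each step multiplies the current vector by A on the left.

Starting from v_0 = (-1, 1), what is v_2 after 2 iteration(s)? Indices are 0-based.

v_0 = (-1, 1).
v_1 = A·v_0 = (-2, -1).
v_2 = A·v_1 = (-1, -5).

v_2 = (-1, -5)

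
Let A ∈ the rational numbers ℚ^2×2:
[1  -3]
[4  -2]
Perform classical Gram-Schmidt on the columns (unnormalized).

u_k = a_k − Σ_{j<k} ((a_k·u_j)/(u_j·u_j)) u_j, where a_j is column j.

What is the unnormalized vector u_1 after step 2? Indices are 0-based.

Step 1: u_0 = a_0 = (1, 4).
Step 2: u_1 = a_1 − (-11/17)·u_0 = (-40/17, 10/17).

u_1 = (-40/17, 10/17)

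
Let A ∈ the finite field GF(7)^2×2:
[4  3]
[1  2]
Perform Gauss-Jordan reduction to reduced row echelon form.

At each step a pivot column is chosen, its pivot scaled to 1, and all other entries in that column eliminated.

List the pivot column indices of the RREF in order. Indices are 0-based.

step 1: normalize row 0 (÷4) = (1, 6)
  row 1: subtract 1×row0 = (0, 3)
step 2: normalize row 1 (÷3) = (0, 1)
  row 0: subtract 6×row1 = (1, 0)

pivot columns: 0, 1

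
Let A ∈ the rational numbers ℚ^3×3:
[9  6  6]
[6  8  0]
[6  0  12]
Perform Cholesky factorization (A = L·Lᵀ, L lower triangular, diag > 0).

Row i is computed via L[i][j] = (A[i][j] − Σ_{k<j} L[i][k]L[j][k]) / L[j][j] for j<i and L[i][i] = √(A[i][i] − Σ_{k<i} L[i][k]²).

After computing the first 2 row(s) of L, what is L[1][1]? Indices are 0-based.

Step 1: L[0][0] = √(9) = 3.
  L[1][0] = (6) / L[0][0] = 2.
Step 2: L[1][1] = √(4) = 2.

L[1][1] = 2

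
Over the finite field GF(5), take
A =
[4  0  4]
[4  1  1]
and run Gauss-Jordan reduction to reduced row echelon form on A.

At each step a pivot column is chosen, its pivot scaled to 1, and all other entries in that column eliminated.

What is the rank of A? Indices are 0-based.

step 1: normalize row 0 (÷4) = (1, 0, 1)
  row 1: subtract 4×row0 = (0, 1, 2)
step 2: normalize row 1 (÷1) = (0, 1, 2)

rank = 2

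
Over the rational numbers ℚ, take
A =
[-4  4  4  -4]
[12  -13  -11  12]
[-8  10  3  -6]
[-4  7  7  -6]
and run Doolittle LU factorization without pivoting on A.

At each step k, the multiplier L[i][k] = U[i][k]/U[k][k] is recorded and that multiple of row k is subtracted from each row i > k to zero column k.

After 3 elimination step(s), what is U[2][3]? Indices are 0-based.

[col 0] pivot -4
  R1 -= -3*R0 → (0, -1, 1, 0)  (L[1][0] := -3)
  R2 -= 2*R0 → (0, 2, -5, 2)  (L[2][0] := 2)
  R3 -= 1*R0 → (0, 3, 3, -2)  (L[3][0] := 1)
[col 1] pivot -1
  R2 -= -2*R1 → (0, 0, -3, 2)  (L[2][1] := -2)
  R3 -= -3*R1 → (0, 0, 6, -2)  (L[3][1] := -3)
[col 2] pivot -3
  R3 -= -2*R2 → (0, 0, 0, 2)  (L[3][2] := -2)

U[2][3] = 2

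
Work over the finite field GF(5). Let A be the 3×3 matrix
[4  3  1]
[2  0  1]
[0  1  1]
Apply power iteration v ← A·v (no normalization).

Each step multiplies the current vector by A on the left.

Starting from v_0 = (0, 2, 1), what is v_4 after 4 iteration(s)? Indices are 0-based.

v_4 = (1, 3, 3)

v_0 = (0, 2, 1).
v_1 = A·v_0 = (2, 1, 3).
v_2 = A·v_1 = (4, 2, 4).
v_3 = A·v_2 = (1, 2, 1).
v_4 = A·v_3 = (1, 3, 3).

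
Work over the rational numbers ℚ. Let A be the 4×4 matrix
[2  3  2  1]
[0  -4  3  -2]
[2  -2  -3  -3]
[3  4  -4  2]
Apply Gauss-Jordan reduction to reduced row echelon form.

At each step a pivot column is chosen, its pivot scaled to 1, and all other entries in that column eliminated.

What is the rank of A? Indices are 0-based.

pivot(0,0)=2: scale R0 → (1, 3/2, 1, 1/2)
  clear (2,0): R2 −= (2)R0 → (0, -5, -5, -4)
  clear (3,0): R3 −= (3)R0 → (0, -1/2, -7, 1/2)
pivot(1,1)=-4: scale R1 → (0, 1, -3/4, 1/2)
  clear (0,1): R0 −= (3/2)R1 → (1, 0, 17/8, -1/4)
  clear (2,1): R2 −= (-5)R1 → (0, 0, -35/4, -3/2)
  clear (3,1): R3 −= (-1/2)R1 → (0, 0, -59/8, 3/4)
pivot(2,2)=-35/4: scale R2 → (0, 0, 1, 6/35)
  clear (0,2): R0 −= (17/8)R2 → (1, 0, 0, -43/70)
  clear (1,2): R1 −= (-3/4)R2 → (0, 1, 0, 22/35)
  clear (3,2): R3 −= (-59/8)R2 → (0, 0, 0, 141/70)
pivot(3,3)=141/70: scale R3 → (0, 0, 0, 1)
  clear (0,3): R0 −= (-43/70)R3 → (1, 0, 0, 0)
  clear (1,3): R1 −= (22/35)R3 → (0, 1, 0, 0)
  clear (2,3): R2 −= (6/35)R3 → (0, 0, 1, 0)

rank = 4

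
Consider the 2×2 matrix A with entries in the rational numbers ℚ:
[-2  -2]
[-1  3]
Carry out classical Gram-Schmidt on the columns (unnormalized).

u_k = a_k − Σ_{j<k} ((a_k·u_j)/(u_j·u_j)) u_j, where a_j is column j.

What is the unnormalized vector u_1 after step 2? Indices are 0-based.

Step 1: u_0 = a_0 = (-2, -1).
Step 2: u_1 = a_1 − (1/5)·u_0 = (-8/5, 16/5).

u_1 = (-8/5, 16/5)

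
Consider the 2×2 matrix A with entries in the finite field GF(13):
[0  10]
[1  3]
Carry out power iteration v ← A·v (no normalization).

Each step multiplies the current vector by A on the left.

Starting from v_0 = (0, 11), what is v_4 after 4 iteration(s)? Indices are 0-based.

v_0 = (0, 11).
v_1 = A·v_0 = (6, 7).
v_2 = A·v_1 = (5, 1).
v_3 = A·v_2 = (10, 8).
v_4 = A·v_3 = (2, 8).

v_4 = (2, 8)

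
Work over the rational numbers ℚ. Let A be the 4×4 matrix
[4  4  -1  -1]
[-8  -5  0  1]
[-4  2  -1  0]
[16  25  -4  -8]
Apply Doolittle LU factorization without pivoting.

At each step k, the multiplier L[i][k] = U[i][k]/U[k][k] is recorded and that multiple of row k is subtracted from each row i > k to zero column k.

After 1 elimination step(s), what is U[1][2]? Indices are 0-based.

U[1][2] = -2

k=0: U[0][0]=4
  eliminate (1,0): mult=-2, new row 1: (0, 3, -2, -1); set L[1][0]=-2
  eliminate (2,0): mult=-1, new row 2: (0, 6, -2, -1); set L[2][0]=-1
  eliminate (3,0): mult=4, new row 3: (0, 9, 0, -4); set L[3][0]=4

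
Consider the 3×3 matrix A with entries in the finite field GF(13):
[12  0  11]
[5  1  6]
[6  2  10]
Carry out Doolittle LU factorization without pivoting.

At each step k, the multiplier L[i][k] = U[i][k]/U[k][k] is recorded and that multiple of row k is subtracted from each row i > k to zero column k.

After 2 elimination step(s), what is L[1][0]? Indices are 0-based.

k=0: U[0][0]=12
  eliminate (1,0): mult=8, new row 1: (0, 1, 9); set L[1][0]=8
  eliminate (2,0): mult=7, new row 2: (0, 2, 11); set L[2][0]=7
k=1: U[1][1]=1
  eliminate (2,1): mult=2, new row 2: (0, 0, 6); set L[2][1]=2

L[1][0] = 8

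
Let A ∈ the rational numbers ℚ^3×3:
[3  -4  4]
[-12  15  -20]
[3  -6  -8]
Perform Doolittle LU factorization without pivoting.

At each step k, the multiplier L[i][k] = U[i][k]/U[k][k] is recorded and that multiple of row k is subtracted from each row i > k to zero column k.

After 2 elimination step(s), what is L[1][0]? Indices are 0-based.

L[1][0] = -4

Step 1: pivot at (0,0) is 3.
  row1 ← row1 − (-4)·row0  ⇒  L[1][0]=-4, U row1=(0, -1, -4)
  row2 ← row2 − (1)·row0  ⇒  L[2][0]=1, U row2=(0, -2, -12)
Step 2: pivot at (1,1) is -1.
  row2 ← row2 − (2)·row1  ⇒  L[2][1]=2, U row2=(0, 0, -4)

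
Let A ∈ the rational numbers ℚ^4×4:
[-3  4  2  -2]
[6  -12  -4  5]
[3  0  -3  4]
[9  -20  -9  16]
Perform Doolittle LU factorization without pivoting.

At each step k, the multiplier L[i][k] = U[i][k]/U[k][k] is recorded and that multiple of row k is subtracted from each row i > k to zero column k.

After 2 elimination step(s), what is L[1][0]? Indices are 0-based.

L[1][0] = -2

Step 1: pivot at (0,0) is -3.
  row1 ← row1 − (-2)·row0  ⇒  L[1][0]=-2, U row1=(0, -4, 0, 1)
  row2 ← row2 − (-1)·row0  ⇒  L[2][0]=-1, U row2=(0, 4, -1, 2)
  row3 ← row3 − (-3)·row0  ⇒  L[3][0]=-3, U row3=(0, -8, -3, 10)
Step 2: pivot at (1,1) is -4.
  row2 ← row2 − (-1)·row1  ⇒  L[2][1]=-1, U row2=(0, 0, -1, 3)
  row3 ← row3 − (2)·row1  ⇒  L[3][1]=2, U row3=(0, 0, -3, 8)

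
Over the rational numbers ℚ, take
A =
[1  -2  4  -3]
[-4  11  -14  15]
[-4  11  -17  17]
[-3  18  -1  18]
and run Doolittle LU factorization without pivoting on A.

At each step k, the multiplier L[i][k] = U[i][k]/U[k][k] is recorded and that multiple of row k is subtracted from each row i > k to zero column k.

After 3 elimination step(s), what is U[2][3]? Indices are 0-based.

U[2][3] = 2

k=0: U[0][0]=1
  eliminate (1,0): mult=-4, new row 1: (0, 3, 2, 3); set L[1][0]=-4
  eliminate (2,0): mult=-4, new row 2: (0, 3, -1, 5); set L[2][0]=-4
  eliminate (3,0): mult=-3, new row 3: (0, 12, 11, 9); set L[3][0]=-3
k=1: U[1][1]=3
  eliminate (2,1): mult=1, new row 2: (0, 0, -3, 2); set L[2][1]=1
  eliminate (3,1): mult=4, new row 3: (0, 0, 3, -3); set L[3][1]=4
k=2: U[2][2]=-3
  eliminate (3,2): mult=-1, new row 3: (0, 0, 0, -1); set L[3][2]=-1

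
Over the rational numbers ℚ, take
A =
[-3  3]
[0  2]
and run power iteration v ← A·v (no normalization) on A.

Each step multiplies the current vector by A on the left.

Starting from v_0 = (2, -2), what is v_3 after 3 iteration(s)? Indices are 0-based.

v_0 = (2, -2).
v_1 = A·v_0 = (-12, -4).
v_2 = A·v_1 = (24, -8).
v_3 = A·v_2 = (-96, -16).

v_3 = (-96, -16)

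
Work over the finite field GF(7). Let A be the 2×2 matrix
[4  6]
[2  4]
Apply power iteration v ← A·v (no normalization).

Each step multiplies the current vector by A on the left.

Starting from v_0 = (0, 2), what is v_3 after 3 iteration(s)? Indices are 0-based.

v_3 = (6, 3)

v_0 = (0, 2).
v_1 = A·v_0 = (5, 1).
v_2 = A·v_1 = (5, 0).
v_3 = A·v_2 = (6, 3).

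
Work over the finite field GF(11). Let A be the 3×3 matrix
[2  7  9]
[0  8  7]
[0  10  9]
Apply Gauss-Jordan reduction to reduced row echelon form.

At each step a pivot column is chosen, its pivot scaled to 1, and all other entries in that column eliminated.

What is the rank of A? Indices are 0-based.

rank = 3

step 1: normalize row 0 (÷2) = (1, 9, 10)
step 2: normalize row 1 (÷8) = (0, 1, 5)
  row 0: subtract 9×row1 = (1, 0, 9)
  row 2: subtract 10×row1 = (0, 0, 3)
step 3: normalize row 2 (÷3) = (0, 0, 1)
  row 0: subtract 9×row2 = (1, 0, 0)
  row 1: subtract 5×row2 = (0, 1, 0)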